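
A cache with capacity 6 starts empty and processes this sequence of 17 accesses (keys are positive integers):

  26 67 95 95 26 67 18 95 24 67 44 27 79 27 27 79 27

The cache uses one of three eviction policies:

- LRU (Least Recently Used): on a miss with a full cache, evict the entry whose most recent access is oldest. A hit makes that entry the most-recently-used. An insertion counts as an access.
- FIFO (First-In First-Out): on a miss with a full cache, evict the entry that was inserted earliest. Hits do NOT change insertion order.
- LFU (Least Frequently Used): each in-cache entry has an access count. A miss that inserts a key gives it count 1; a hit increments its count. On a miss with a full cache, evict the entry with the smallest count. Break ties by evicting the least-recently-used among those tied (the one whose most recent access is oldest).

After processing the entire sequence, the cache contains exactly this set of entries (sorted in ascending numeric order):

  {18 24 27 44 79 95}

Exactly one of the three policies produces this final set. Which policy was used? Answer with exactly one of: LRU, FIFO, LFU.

Simulating under each policy and comparing final sets:
  LRU: final set = {24 27 44 67 79 95} -> differs
  FIFO: final set = {18 24 27 44 79 95} -> MATCHES target
  LFU: final set = {26 27 44 67 79 95} -> differs
Only FIFO produces the target set.

Answer: FIFO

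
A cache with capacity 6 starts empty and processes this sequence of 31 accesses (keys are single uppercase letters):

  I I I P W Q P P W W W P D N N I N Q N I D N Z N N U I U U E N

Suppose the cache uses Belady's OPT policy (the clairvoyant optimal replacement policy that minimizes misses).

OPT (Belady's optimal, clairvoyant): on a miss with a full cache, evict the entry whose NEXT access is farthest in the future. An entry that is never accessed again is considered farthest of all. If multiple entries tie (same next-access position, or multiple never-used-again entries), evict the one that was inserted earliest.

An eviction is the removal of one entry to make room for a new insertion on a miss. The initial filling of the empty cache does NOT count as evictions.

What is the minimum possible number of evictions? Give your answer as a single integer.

Answer: 3

Derivation:
OPT (Belady) simulation (capacity=6):
  1. access I: MISS. Cache: [I]
  2. access I: HIT. Next use of I: step 3. Cache: [I]
  3. access I: HIT. Next use of I: step 16. Cache: [I]
  4. access P: MISS. Cache: [I P]
  5. access W: MISS. Cache: [I P W]
  6. access Q: MISS. Cache: [I P W Q]
  7. access P: HIT. Next use of P: step 8. Cache: [I P W Q]
  8. access P: HIT. Next use of P: step 12. Cache: [I P W Q]
  9. access W: HIT. Next use of W: step 10. Cache: [I P W Q]
  10. access W: HIT. Next use of W: step 11. Cache: [I P W Q]
  11. access W: HIT. Next use of W: never. Cache: [I P W Q]
  12. access P: HIT. Next use of P: never. Cache: [I P W Q]
  13. access D: MISS. Cache: [I P W Q D]
  14. access N: MISS. Cache: [I P W Q D N]
  15. access N: HIT. Next use of N: step 17. Cache: [I P W Q D N]
  16. access I: HIT. Next use of I: step 20. Cache: [I P W Q D N]
  17. access N: HIT. Next use of N: step 19. Cache: [I P W Q D N]
  18. access Q: HIT. Next use of Q: never. Cache: [I P W Q D N]
  19. access N: HIT. Next use of N: step 22. Cache: [I P W Q D N]
  20. access I: HIT. Next use of I: step 27. Cache: [I P W Q D N]
  21. access D: HIT. Next use of D: never. Cache: [I P W Q D N]
  22. access N: HIT. Next use of N: step 24. Cache: [I P W Q D N]
  23. access Z: MISS, evict P (next use: never). Cache: [I W Q D N Z]
  24. access N: HIT. Next use of N: step 25. Cache: [I W Q D N Z]
  25. access N: HIT. Next use of N: step 31. Cache: [I W Q D N Z]
  26. access U: MISS, evict W (next use: never). Cache: [I Q D N Z U]
  27. access I: HIT. Next use of I: never. Cache: [I Q D N Z U]
  28. access U: HIT. Next use of U: step 29. Cache: [I Q D N Z U]
  29. access U: HIT. Next use of U: never. Cache: [I Q D N Z U]
  30. access E: MISS, evict I (next use: never). Cache: [Q D N Z U E]
  31. access N: HIT. Next use of N: never. Cache: [Q D N Z U E]
Total: 22 hits, 9 misses, 3 evictions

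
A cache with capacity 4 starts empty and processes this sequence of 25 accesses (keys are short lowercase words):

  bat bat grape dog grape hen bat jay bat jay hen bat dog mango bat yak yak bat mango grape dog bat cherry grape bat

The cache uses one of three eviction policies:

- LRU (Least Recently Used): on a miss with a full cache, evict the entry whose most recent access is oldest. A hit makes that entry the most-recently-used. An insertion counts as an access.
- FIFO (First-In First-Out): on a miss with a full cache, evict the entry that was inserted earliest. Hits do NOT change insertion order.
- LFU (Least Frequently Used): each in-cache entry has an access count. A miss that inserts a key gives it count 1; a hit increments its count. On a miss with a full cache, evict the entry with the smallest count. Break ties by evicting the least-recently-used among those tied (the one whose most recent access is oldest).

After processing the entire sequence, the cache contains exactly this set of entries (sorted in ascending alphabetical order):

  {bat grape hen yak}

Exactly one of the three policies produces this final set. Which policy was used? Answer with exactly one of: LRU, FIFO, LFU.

Answer: LFU

Derivation:
Simulating under each policy and comparing final sets:
  LRU: final set = {bat cherry dog grape} -> differs
  FIFO: final set = {bat cherry dog grape} -> differs
  LFU: final set = {bat grape hen yak} -> MATCHES target
Only LFU produces the target set.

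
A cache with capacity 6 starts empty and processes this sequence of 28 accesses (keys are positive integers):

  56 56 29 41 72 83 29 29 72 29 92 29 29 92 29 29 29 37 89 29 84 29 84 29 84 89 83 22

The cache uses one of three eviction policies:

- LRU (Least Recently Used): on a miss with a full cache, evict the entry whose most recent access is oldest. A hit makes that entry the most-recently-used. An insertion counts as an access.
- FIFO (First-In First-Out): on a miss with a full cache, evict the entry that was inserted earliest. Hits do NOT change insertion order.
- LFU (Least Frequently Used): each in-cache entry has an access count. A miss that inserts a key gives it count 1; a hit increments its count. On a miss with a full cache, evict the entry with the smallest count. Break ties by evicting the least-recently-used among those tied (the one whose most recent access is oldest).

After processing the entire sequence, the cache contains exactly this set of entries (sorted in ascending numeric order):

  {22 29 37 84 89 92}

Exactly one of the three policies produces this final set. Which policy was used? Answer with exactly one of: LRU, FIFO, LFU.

Simulating under each policy and comparing final sets:
  LRU: final set = {22 29 37 83 84 89} -> differs
  FIFO: final set = {22 29 37 84 89 92} -> MATCHES target
  LFU: final set = {22 29 72 84 89 92} -> differs
Only FIFO produces the target set.

Answer: FIFO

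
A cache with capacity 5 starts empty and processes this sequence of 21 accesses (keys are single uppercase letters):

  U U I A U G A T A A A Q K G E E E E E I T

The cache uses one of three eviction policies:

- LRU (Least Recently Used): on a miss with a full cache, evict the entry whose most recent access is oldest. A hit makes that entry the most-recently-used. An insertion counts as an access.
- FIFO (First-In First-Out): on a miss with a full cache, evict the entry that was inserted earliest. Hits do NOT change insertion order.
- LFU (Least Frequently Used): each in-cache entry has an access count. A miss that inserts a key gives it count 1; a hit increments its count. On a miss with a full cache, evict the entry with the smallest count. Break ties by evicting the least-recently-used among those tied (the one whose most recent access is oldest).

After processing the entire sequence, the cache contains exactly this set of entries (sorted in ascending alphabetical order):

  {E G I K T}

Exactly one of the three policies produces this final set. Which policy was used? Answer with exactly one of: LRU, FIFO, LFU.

Answer: LRU

Derivation:
Simulating under each policy and comparing final sets:
  LRU: final set = {E G I K T} -> MATCHES target
  FIFO: final set = {E I K Q T} -> differs
  LFU: final set = {A E I T U} -> differs
Only LRU produces the target set.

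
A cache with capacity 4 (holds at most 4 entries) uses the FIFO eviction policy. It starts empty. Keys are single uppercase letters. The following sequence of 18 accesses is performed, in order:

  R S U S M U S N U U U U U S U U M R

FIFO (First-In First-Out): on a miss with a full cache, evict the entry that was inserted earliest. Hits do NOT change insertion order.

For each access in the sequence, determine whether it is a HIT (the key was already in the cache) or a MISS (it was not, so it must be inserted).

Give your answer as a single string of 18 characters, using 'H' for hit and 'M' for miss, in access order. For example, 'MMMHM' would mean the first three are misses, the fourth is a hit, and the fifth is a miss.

FIFO simulation (capacity=4):
  1. access R: MISS. Cache (old->new): [R]
  2. access S: MISS. Cache (old->new): [R S]
  3. access U: MISS. Cache (old->new): [R S U]
  4. access S: HIT. Cache (old->new): [R S U]
  5. access M: MISS. Cache (old->new): [R S U M]
  6. access U: HIT. Cache (old->new): [R S U M]
  7. access S: HIT. Cache (old->new): [R S U M]
  8. access N: MISS, evict R. Cache (old->new): [S U M N]
  9. access U: HIT. Cache (old->new): [S U M N]
  10. access U: HIT. Cache (old->new): [S U M N]
  11. access U: HIT. Cache (old->new): [S U M N]
  12. access U: HIT. Cache (old->new): [S U M N]
  13. access U: HIT. Cache (old->new): [S U M N]
  14. access S: HIT. Cache (old->new): [S U M N]
  15. access U: HIT. Cache (old->new): [S U M N]
  16. access U: HIT. Cache (old->new): [S U M N]
  17. access M: HIT. Cache (old->new): [S U M N]
  18. access R: MISS, evict S. Cache (old->new): [U M N R]
Total: 12 hits, 6 misses, 2 evictions

Answer: MMMHMHHMHHHHHHHHHM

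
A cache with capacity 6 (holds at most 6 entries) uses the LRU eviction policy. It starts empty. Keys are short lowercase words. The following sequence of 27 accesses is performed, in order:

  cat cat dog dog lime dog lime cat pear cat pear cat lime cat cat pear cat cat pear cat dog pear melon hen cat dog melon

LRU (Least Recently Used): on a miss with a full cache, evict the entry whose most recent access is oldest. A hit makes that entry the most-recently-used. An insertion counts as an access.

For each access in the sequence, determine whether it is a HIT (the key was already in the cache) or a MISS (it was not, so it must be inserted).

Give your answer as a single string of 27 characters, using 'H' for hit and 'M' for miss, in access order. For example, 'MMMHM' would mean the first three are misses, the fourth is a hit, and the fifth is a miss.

Answer: MHMHMHHHMHHHHHHHHHHHHHMMHHH

Derivation:
LRU simulation (capacity=6):
  1. access cat: MISS. Cache (LRU->MRU): [cat]
  2. access cat: HIT. Cache (LRU->MRU): [cat]
  3. access dog: MISS. Cache (LRU->MRU): [cat dog]
  4. access dog: HIT. Cache (LRU->MRU): [cat dog]
  5. access lime: MISS. Cache (LRU->MRU): [cat dog lime]
  6. access dog: HIT. Cache (LRU->MRU): [cat lime dog]
  7. access lime: HIT. Cache (LRU->MRU): [cat dog lime]
  8. access cat: HIT. Cache (LRU->MRU): [dog lime cat]
  9. access pear: MISS. Cache (LRU->MRU): [dog lime cat pear]
  10. access cat: HIT. Cache (LRU->MRU): [dog lime pear cat]
  11. access pear: HIT. Cache (LRU->MRU): [dog lime cat pear]
  12. access cat: HIT. Cache (LRU->MRU): [dog lime pear cat]
  13. access lime: HIT. Cache (LRU->MRU): [dog pear cat lime]
  14. access cat: HIT. Cache (LRU->MRU): [dog pear lime cat]
  15. access cat: HIT. Cache (LRU->MRU): [dog pear lime cat]
  16. access pear: HIT. Cache (LRU->MRU): [dog lime cat pear]
  17. access cat: HIT. Cache (LRU->MRU): [dog lime pear cat]
  18. access cat: HIT. Cache (LRU->MRU): [dog lime pear cat]
  19. access pear: HIT. Cache (LRU->MRU): [dog lime cat pear]
  20. access cat: HIT. Cache (LRU->MRU): [dog lime pear cat]
  21. access dog: HIT. Cache (LRU->MRU): [lime pear cat dog]
  22. access pear: HIT. Cache (LRU->MRU): [lime cat dog pear]
  23. access melon: MISS. Cache (LRU->MRU): [lime cat dog pear melon]
  24. access hen: MISS. Cache (LRU->MRU): [lime cat dog pear melon hen]
  25. access cat: HIT. Cache (LRU->MRU): [lime dog pear melon hen cat]
  26. access dog: HIT. Cache (LRU->MRU): [lime pear melon hen cat dog]
  27. access melon: HIT. Cache (LRU->MRU): [lime pear hen cat dog melon]
Total: 21 hits, 6 misses, 0 evictions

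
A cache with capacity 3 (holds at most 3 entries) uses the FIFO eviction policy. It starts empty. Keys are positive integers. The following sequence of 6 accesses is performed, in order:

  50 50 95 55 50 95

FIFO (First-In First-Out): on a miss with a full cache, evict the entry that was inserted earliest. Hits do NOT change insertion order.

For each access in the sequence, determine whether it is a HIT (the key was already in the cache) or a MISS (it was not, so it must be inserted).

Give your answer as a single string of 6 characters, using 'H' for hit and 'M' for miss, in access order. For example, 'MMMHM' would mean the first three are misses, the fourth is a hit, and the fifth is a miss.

Answer: MHMMHH

Derivation:
FIFO simulation (capacity=3):
  1. access 50: MISS. Cache (old->new): [50]
  2. access 50: HIT. Cache (old->new): [50]
  3. access 95: MISS. Cache (old->new): [50 95]
  4. access 55: MISS. Cache (old->new): [50 95 55]
  5. access 50: HIT. Cache (old->new): [50 95 55]
  6. access 95: HIT. Cache (old->new): [50 95 55]
Total: 3 hits, 3 misses, 0 evictions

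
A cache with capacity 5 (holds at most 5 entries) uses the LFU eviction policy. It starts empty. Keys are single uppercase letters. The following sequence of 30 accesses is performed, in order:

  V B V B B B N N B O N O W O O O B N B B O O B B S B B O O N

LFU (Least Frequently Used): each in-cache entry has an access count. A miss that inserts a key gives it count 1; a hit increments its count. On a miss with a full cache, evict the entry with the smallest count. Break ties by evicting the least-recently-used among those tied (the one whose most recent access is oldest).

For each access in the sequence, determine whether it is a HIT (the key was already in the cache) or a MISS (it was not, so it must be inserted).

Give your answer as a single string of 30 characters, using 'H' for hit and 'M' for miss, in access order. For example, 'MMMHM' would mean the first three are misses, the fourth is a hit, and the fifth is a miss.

Answer: MMHHHHMHHMHHMHHHHHHHHHHHMHHHHH

Derivation:
LFU simulation (capacity=5):
  1. access V: MISS. Cache: [V(c=1)]
  2. access B: MISS. Cache: [V(c=1) B(c=1)]
  3. access V: HIT, count now 2. Cache: [B(c=1) V(c=2)]
  4. access B: HIT, count now 2. Cache: [V(c=2) B(c=2)]
  5. access B: HIT, count now 3. Cache: [V(c=2) B(c=3)]
  6. access B: HIT, count now 4. Cache: [V(c=2) B(c=4)]
  7. access N: MISS. Cache: [N(c=1) V(c=2) B(c=4)]
  8. access N: HIT, count now 2. Cache: [V(c=2) N(c=2) B(c=4)]
  9. access B: HIT, count now 5. Cache: [V(c=2) N(c=2) B(c=5)]
  10. access O: MISS. Cache: [O(c=1) V(c=2) N(c=2) B(c=5)]
  11. access N: HIT, count now 3. Cache: [O(c=1) V(c=2) N(c=3) B(c=5)]
  12. access O: HIT, count now 2. Cache: [V(c=2) O(c=2) N(c=3) B(c=5)]
  13. access W: MISS. Cache: [W(c=1) V(c=2) O(c=2) N(c=3) B(c=5)]
  14. access O: HIT, count now 3. Cache: [W(c=1) V(c=2) N(c=3) O(c=3) B(c=5)]
  15. access O: HIT, count now 4. Cache: [W(c=1) V(c=2) N(c=3) O(c=4) B(c=5)]
  16. access O: HIT, count now 5. Cache: [W(c=1) V(c=2) N(c=3) B(c=5) O(c=5)]
  17. access B: HIT, count now 6. Cache: [W(c=1) V(c=2) N(c=3) O(c=5) B(c=6)]
  18. access N: HIT, count now 4. Cache: [W(c=1) V(c=2) N(c=4) O(c=5) B(c=6)]
  19. access B: HIT, count now 7. Cache: [W(c=1) V(c=2) N(c=4) O(c=5) B(c=7)]
  20. access B: HIT, count now 8. Cache: [W(c=1) V(c=2) N(c=4) O(c=5) B(c=8)]
  21. access O: HIT, count now 6. Cache: [W(c=1) V(c=2) N(c=4) O(c=6) B(c=8)]
  22. access O: HIT, count now 7. Cache: [W(c=1) V(c=2) N(c=4) O(c=7) B(c=8)]
  23. access B: HIT, count now 9. Cache: [W(c=1) V(c=2) N(c=4) O(c=7) B(c=9)]
  24. access B: HIT, count now 10. Cache: [W(c=1) V(c=2) N(c=4) O(c=7) B(c=10)]
  25. access S: MISS, evict W(c=1). Cache: [S(c=1) V(c=2) N(c=4) O(c=7) B(c=10)]
  26. access B: HIT, count now 11. Cache: [S(c=1) V(c=2) N(c=4) O(c=7) B(c=11)]
  27. access B: HIT, count now 12. Cache: [S(c=1) V(c=2) N(c=4) O(c=7) B(c=12)]
  28. access O: HIT, count now 8. Cache: [S(c=1) V(c=2) N(c=4) O(c=8) B(c=12)]
  29. access O: HIT, count now 9. Cache: [S(c=1) V(c=2) N(c=4) O(c=9) B(c=12)]
  30. access N: HIT, count now 5. Cache: [S(c=1) V(c=2) N(c=5) O(c=9) B(c=12)]
Total: 24 hits, 6 misses, 1 evictions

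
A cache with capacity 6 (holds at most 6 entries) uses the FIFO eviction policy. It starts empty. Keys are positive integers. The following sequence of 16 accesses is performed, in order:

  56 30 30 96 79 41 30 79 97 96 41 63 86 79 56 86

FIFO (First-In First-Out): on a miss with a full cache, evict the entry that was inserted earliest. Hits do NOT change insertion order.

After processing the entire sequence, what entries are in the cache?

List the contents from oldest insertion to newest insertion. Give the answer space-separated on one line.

FIFO simulation (capacity=6):
  1. access 56: MISS. Cache (old->new): [56]
  2. access 30: MISS. Cache (old->new): [56 30]
  3. access 30: HIT. Cache (old->new): [56 30]
  4. access 96: MISS. Cache (old->new): [56 30 96]
  5. access 79: MISS. Cache (old->new): [56 30 96 79]
  6. access 41: MISS. Cache (old->new): [56 30 96 79 41]
  7. access 30: HIT. Cache (old->new): [56 30 96 79 41]
  8. access 79: HIT. Cache (old->new): [56 30 96 79 41]
  9. access 97: MISS. Cache (old->new): [56 30 96 79 41 97]
  10. access 96: HIT. Cache (old->new): [56 30 96 79 41 97]
  11. access 41: HIT. Cache (old->new): [56 30 96 79 41 97]
  12. access 63: MISS, evict 56. Cache (old->new): [30 96 79 41 97 63]
  13. access 86: MISS, evict 30. Cache (old->new): [96 79 41 97 63 86]
  14. access 79: HIT. Cache (old->new): [96 79 41 97 63 86]
  15. access 56: MISS, evict 96. Cache (old->new): [79 41 97 63 86 56]
  16. access 86: HIT. Cache (old->new): [79 41 97 63 86 56]
Total: 7 hits, 9 misses, 3 evictions

Answer: 79 41 97 63 86 56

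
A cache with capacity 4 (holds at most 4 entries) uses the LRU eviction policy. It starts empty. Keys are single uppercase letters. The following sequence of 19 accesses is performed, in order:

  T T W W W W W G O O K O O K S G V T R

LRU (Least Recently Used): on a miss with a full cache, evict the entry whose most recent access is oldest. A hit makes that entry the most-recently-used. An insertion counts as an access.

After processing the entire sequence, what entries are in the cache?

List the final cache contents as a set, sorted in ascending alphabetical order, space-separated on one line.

Answer: G R T V

Derivation:
LRU simulation (capacity=4):
  1. access T: MISS. Cache (LRU->MRU): [T]
  2. access T: HIT. Cache (LRU->MRU): [T]
  3. access W: MISS. Cache (LRU->MRU): [T W]
  4. access W: HIT. Cache (LRU->MRU): [T W]
  5. access W: HIT. Cache (LRU->MRU): [T W]
  6. access W: HIT. Cache (LRU->MRU): [T W]
  7. access W: HIT. Cache (LRU->MRU): [T W]
  8. access G: MISS. Cache (LRU->MRU): [T W G]
  9. access O: MISS. Cache (LRU->MRU): [T W G O]
  10. access O: HIT. Cache (LRU->MRU): [T W G O]
  11. access K: MISS, evict T. Cache (LRU->MRU): [W G O K]
  12. access O: HIT. Cache (LRU->MRU): [W G K O]
  13. access O: HIT. Cache (LRU->MRU): [W G K O]
  14. access K: HIT. Cache (LRU->MRU): [W G O K]
  15. access S: MISS, evict W. Cache (LRU->MRU): [G O K S]
  16. access G: HIT. Cache (LRU->MRU): [O K S G]
  17. access V: MISS, evict O. Cache (LRU->MRU): [K S G V]
  18. access T: MISS, evict K. Cache (LRU->MRU): [S G V T]
  19. access R: MISS, evict S. Cache (LRU->MRU): [G V T R]
Total: 10 hits, 9 misses, 5 evictions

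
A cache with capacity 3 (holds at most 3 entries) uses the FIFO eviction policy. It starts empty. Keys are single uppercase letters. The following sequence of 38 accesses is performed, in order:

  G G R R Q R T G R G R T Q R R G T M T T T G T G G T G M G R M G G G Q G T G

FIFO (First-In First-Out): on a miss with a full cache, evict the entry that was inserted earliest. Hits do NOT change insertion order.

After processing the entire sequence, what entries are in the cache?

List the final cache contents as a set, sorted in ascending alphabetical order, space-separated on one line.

Answer: G Q T

Derivation:
FIFO simulation (capacity=3):
  1. access G: MISS. Cache (old->new): [G]
  2. access G: HIT. Cache (old->new): [G]
  3. access R: MISS. Cache (old->new): [G R]
  4. access R: HIT. Cache (old->new): [G R]
  5. access Q: MISS. Cache (old->new): [G R Q]
  6. access R: HIT. Cache (old->new): [G R Q]
  7. access T: MISS, evict G. Cache (old->new): [R Q T]
  8. access G: MISS, evict R. Cache (old->new): [Q T G]
  9. access R: MISS, evict Q. Cache (old->new): [T G R]
  10. access G: HIT. Cache (old->new): [T G R]
  11. access R: HIT. Cache (old->new): [T G R]
  12. access T: HIT. Cache (old->new): [T G R]
  13. access Q: MISS, evict T. Cache (old->new): [G R Q]
  14. access R: HIT. Cache (old->new): [G R Q]
  15. access R: HIT. Cache (old->new): [G R Q]
  16. access G: HIT. Cache (old->new): [G R Q]
  17. access T: MISS, evict G. Cache (old->new): [R Q T]
  18. access M: MISS, evict R. Cache (old->new): [Q T M]
  19. access T: HIT. Cache (old->new): [Q T M]
  20. access T: HIT. Cache (old->new): [Q T M]
  21. access T: HIT. Cache (old->new): [Q T M]
  22. access G: MISS, evict Q. Cache (old->new): [T M G]
  23. access T: HIT. Cache (old->new): [T M G]
  24. access G: HIT. Cache (old->new): [T M G]
  25. access G: HIT. Cache (old->new): [T M G]
  26. access T: HIT. Cache (old->new): [T M G]
  27. access G: HIT. Cache (old->new): [T M G]
  28. access M: HIT. Cache (old->new): [T M G]
  29. access G: HIT. Cache (old->new): [T M G]
  30. access R: MISS, evict T. Cache (old->new): [M G R]
  31. access M: HIT. Cache (old->new): [M G R]
  32. access G: HIT. Cache (old->new): [M G R]
  33. access G: HIT. Cache (old->new): [M G R]
  34. access G: HIT. Cache (old->new): [M G R]
  35. access Q: MISS, evict M. Cache (old->new): [G R Q]
  36. access G: HIT. Cache (old->new): [G R Q]
  37. access T: MISS, evict G. Cache (old->new): [R Q T]
  38. access G: MISS, evict R. Cache (old->new): [Q T G]
Total: 24 hits, 14 misses, 11 evictions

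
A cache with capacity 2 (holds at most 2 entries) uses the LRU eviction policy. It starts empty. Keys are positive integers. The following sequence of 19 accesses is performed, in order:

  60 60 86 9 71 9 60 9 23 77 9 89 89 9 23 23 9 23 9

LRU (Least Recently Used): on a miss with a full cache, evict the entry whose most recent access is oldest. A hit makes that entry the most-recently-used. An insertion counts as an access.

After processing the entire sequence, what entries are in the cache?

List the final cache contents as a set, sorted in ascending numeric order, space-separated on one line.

LRU simulation (capacity=2):
  1. access 60: MISS. Cache (LRU->MRU): [60]
  2. access 60: HIT. Cache (LRU->MRU): [60]
  3. access 86: MISS. Cache (LRU->MRU): [60 86]
  4. access 9: MISS, evict 60. Cache (LRU->MRU): [86 9]
  5. access 71: MISS, evict 86. Cache (LRU->MRU): [9 71]
  6. access 9: HIT. Cache (LRU->MRU): [71 9]
  7. access 60: MISS, evict 71. Cache (LRU->MRU): [9 60]
  8. access 9: HIT. Cache (LRU->MRU): [60 9]
  9. access 23: MISS, evict 60. Cache (LRU->MRU): [9 23]
  10. access 77: MISS, evict 9. Cache (LRU->MRU): [23 77]
  11. access 9: MISS, evict 23. Cache (LRU->MRU): [77 9]
  12. access 89: MISS, evict 77. Cache (LRU->MRU): [9 89]
  13. access 89: HIT. Cache (LRU->MRU): [9 89]
  14. access 9: HIT. Cache (LRU->MRU): [89 9]
  15. access 23: MISS, evict 89. Cache (LRU->MRU): [9 23]
  16. access 23: HIT. Cache (LRU->MRU): [9 23]
  17. access 9: HIT. Cache (LRU->MRU): [23 9]
  18. access 23: HIT. Cache (LRU->MRU): [9 23]
  19. access 9: HIT. Cache (LRU->MRU): [23 9]
Total: 9 hits, 10 misses, 8 evictions

Answer: 9 23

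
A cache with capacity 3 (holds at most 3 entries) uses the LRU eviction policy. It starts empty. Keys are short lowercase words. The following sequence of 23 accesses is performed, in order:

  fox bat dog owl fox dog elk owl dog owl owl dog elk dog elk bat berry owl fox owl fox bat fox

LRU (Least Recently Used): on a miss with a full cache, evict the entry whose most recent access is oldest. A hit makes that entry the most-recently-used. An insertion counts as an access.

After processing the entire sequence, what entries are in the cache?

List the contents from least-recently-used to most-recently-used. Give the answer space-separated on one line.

LRU simulation (capacity=3):
  1. access fox: MISS. Cache (LRU->MRU): [fox]
  2. access bat: MISS. Cache (LRU->MRU): [fox bat]
  3. access dog: MISS. Cache (LRU->MRU): [fox bat dog]
  4. access owl: MISS, evict fox. Cache (LRU->MRU): [bat dog owl]
  5. access fox: MISS, evict bat. Cache (LRU->MRU): [dog owl fox]
  6. access dog: HIT. Cache (LRU->MRU): [owl fox dog]
  7. access elk: MISS, evict owl. Cache (LRU->MRU): [fox dog elk]
  8. access owl: MISS, evict fox. Cache (LRU->MRU): [dog elk owl]
  9. access dog: HIT. Cache (LRU->MRU): [elk owl dog]
  10. access owl: HIT. Cache (LRU->MRU): [elk dog owl]
  11. access owl: HIT. Cache (LRU->MRU): [elk dog owl]
  12. access dog: HIT. Cache (LRU->MRU): [elk owl dog]
  13. access elk: HIT. Cache (LRU->MRU): [owl dog elk]
  14. access dog: HIT. Cache (LRU->MRU): [owl elk dog]
  15. access elk: HIT. Cache (LRU->MRU): [owl dog elk]
  16. access bat: MISS, evict owl. Cache (LRU->MRU): [dog elk bat]
  17. access berry: MISS, evict dog. Cache (LRU->MRU): [elk bat berry]
  18. access owl: MISS, evict elk. Cache (LRU->MRU): [bat berry owl]
  19. access fox: MISS, evict bat. Cache (LRU->MRU): [berry owl fox]
  20. access owl: HIT. Cache (LRU->MRU): [berry fox owl]
  21. access fox: HIT. Cache (LRU->MRU): [berry owl fox]
  22. access bat: MISS, evict berry. Cache (LRU->MRU): [owl fox bat]
  23. access fox: HIT. Cache (LRU->MRU): [owl bat fox]
Total: 11 hits, 12 misses, 9 evictions

Answer: owl bat fox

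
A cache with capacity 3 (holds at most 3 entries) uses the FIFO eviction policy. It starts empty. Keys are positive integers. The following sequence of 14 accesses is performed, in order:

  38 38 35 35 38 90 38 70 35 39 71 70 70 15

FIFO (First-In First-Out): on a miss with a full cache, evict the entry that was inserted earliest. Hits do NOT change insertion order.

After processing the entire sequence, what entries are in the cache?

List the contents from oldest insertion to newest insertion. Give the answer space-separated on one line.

Answer: 39 71 15

Derivation:
FIFO simulation (capacity=3):
  1. access 38: MISS. Cache (old->new): [38]
  2. access 38: HIT. Cache (old->new): [38]
  3. access 35: MISS. Cache (old->new): [38 35]
  4. access 35: HIT. Cache (old->new): [38 35]
  5. access 38: HIT. Cache (old->new): [38 35]
  6. access 90: MISS. Cache (old->new): [38 35 90]
  7. access 38: HIT. Cache (old->new): [38 35 90]
  8. access 70: MISS, evict 38. Cache (old->new): [35 90 70]
  9. access 35: HIT. Cache (old->new): [35 90 70]
  10. access 39: MISS, evict 35. Cache (old->new): [90 70 39]
  11. access 71: MISS, evict 90. Cache (old->new): [70 39 71]
  12. access 70: HIT. Cache (old->new): [70 39 71]
  13. access 70: HIT. Cache (old->new): [70 39 71]
  14. access 15: MISS, evict 70. Cache (old->new): [39 71 15]
Total: 7 hits, 7 misses, 4 evictions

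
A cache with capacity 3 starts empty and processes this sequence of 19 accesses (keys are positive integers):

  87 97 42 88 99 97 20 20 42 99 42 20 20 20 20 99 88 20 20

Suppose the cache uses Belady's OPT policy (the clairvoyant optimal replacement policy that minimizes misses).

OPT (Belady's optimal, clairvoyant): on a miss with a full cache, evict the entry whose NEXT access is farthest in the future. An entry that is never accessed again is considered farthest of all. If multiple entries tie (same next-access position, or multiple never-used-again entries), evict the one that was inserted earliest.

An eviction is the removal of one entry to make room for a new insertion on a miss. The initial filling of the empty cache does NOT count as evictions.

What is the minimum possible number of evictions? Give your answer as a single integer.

Answer: 4

Derivation:
OPT (Belady) simulation (capacity=3):
  1. access 87: MISS. Cache: [87]
  2. access 97: MISS. Cache: [87 97]
  3. access 42: MISS. Cache: [87 97 42]
  4. access 88: MISS, evict 87 (next use: never). Cache: [97 42 88]
  5. access 99: MISS, evict 88 (next use: step 17). Cache: [97 42 99]
  6. access 97: HIT. Next use of 97: never. Cache: [97 42 99]
  7. access 20: MISS, evict 97 (next use: never). Cache: [42 99 20]
  8. access 20: HIT. Next use of 20: step 12. Cache: [42 99 20]
  9. access 42: HIT. Next use of 42: step 11. Cache: [42 99 20]
  10. access 99: HIT. Next use of 99: step 16. Cache: [42 99 20]
  11. access 42: HIT. Next use of 42: never. Cache: [42 99 20]
  12. access 20: HIT. Next use of 20: step 13. Cache: [42 99 20]
  13. access 20: HIT. Next use of 20: step 14. Cache: [42 99 20]
  14. access 20: HIT. Next use of 20: step 15. Cache: [42 99 20]
  15. access 20: HIT. Next use of 20: step 18. Cache: [42 99 20]
  16. access 99: HIT. Next use of 99: never. Cache: [42 99 20]
  17. access 88: MISS, evict 42 (next use: never). Cache: [99 20 88]
  18. access 20: HIT. Next use of 20: step 19. Cache: [99 20 88]
  19. access 20: HIT. Next use of 20: never. Cache: [99 20 88]
Total: 12 hits, 7 misses, 4 evictions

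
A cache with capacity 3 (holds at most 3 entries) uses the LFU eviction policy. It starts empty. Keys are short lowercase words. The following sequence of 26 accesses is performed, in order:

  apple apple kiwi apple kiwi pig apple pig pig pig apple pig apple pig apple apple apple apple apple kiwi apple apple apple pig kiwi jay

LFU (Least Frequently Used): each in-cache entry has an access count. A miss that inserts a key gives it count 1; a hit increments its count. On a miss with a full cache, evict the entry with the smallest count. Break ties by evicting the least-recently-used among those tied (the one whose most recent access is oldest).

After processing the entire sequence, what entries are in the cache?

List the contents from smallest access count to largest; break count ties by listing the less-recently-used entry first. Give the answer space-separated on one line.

LFU simulation (capacity=3):
  1. access apple: MISS. Cache: [apple(c=1)]
  2. access apple: HIT, count now 2. Cache: [apple(c=2)]
  3. access kiwi: MISS. Cache: [kiwi(c=1) apple(c=2)]
  4. access apple: HIT, count now 3. Cache: [kiwi(c=1) apple(c=3)]
  5. access kiwi: HIT, count now 2. Cache: [kiwi(c=2) apple(c=3)]
  6. access pig: MISS. Cache: [pig(c=1) kiwi(c=2) apple(c=3)]
  7. access apple: HIT, count now 4. Cache: [pig(c=1) kiwi(c=2) apple(c=4)]
  8. access pig: HIT, count now 2. Cache: [kiwi(c=2) pig(c=2) apple(c=4)]
  9. access pig: HIT, count now 3. Cache: [kiwi(c=2) pig(c=3) apple(c=4)]
  10. access pig: HIT, count now 4. Cache: [kiwi(c=2) apple(c=4) pig(c=4)]
  11. access apple: HIT, count now 5. Cache: [kiwi(c=2) pig(c=4) apple(c=5)]
  12. access pig: HIT, count now 5. Cache: [kiwi(c=2) apple(c=5) pig(c=5)]
  13. access apple: HIT, count now 6. Cache: [kiwi(c=2) pig(c=5) apple(c=6)]
  14. access pig: HIT, count now 6. Cache: [kiwi(c=2) apple(c=6) pig(c=6)]
  15. access apple: HIT, count now 7. Cache: [kiwi(c=2) pig(c=6) apple(c=7)]
  16. access apple: HIT, count now 8. Cache: [kiwi(c=2) pig(c=6) apple(c=8)]
  17. access apple: HIT, count now 9. Cache: [kiwi(c=2) pig(c=6) apple(c=9)]
  18. access apple: HIT, count now 10. Cache: [kiwi(c=2) pig(c=6) apple(c=10)]
  19. access apple: HIT, count now 11. Cache: [kiwi(c=2) pig(c=6) apple(c=11)]
  20. access kiwi: HIT, count now 3. Cache: [kiwi(c=3) pig(c=6) apple(c=11)]
  21. access apple: HIT, count now 12. Cache: [kiwi(c=3) pig(c=6) apple(c=12)]
  22. access apple: HIT, count now 13. Cache: [kiwi(c=3) pig(c=6) apple(c=13)]
  23. access apple: HIT, count now 14. Cache: [kiwi(c=3) pig(c=6) apple(c=14)]
  24. access pig: HIT, count now 7. Cache: [kiwi(c=3) pig(c=7) apple(c=14)]
  25. access kiwi: HIT, count now 4. Cache: [kiwi(c=4) pig(c=7) apple(c=14)]
  26. access jay: MISS, evict kiwi(c=4). Cache: [jay(c=1) pig(c=7) apple(c=14)]
Total: 22 hits, 4 misses, 1 evictions

Answer: jay pig apple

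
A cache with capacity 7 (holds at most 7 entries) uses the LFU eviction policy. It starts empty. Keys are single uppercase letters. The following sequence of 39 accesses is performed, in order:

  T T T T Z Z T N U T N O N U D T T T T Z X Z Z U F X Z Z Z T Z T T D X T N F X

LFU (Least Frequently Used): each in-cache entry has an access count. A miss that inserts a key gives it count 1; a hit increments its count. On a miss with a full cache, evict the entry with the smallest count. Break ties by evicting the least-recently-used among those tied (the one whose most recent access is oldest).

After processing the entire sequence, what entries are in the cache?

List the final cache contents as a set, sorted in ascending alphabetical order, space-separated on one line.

Answer: D F N T U X Z

Derivation:
LFU simulation (capacity=7):
  1. access T: MISS. Cache: [T(c=1)]
  2. access T: HIT, count now 2. Cache: [T(c=2)]
  3. access T: HIT, count now 3. Cache: [T(c=3)]
  4. access T: HIT, count now 4. Cache: [T(c=4)]
  5. access Z: MISS. Cache: [Z(c=1) T(c=4)]
  6. access Z: HIT, count now 2. Cache: [Z(c=2) T(c=4)]
  7. access T: HIT, count now 5. Cache: [Z(c=2) T(c=5)]
  8. access N: MISS. Cache: [N(c=1) Z(c=2) T(c=5)]
  9. access U: MISS. Cache: [N(c=1) U(c=1) Z(c=2) T(c=5)]
  10. access T: HIT, count now 6. Cache: [N(c=1) U(c=1) Z(c=2) T(c=6)]
  11. access N: HIT, count now 2. Cache: [U(c=1) Z(c=2) N(c=2) T(c=6)]
  12. access O: MISS. Cache: [U(c=1) O(c=1) Z(c=2) N(c=2) T(c=6)]
  13. access N: HIT, count now 3. Cache: [U(c=1) O(c=1) Z(c=2) N(c=3) T(c=6)]
  14. access U: HIT, count now 2. Cache: [O(c=1) Z(c=2) U(c=2) N(c=3) T(c=6)]
  15. access D: MISS. Cache: [O(c=1) D(c=1) Z(c=2) U(c=2) N(c=3) T(c=6)]
  16. access T: HIT, count now 7. Cache: [O(c=1) D(c=1) Z(c=2) U(c=2) N(c=3) T(c=7)]
  17. access T: HIT, count now 8. Cache: [O(c=1) D(c=1) Z(c=2) U(c=2) N(c=3) T(c=8)]
  18. access T: HIT, count now 9. Cache: [O(c=1) D(c=1) Z(c=2) U(c=2) N(c=3) T(c=9)]
  19. access T: HIT, count now 10. Cache: [O(c=1) D(c=1) Z(c=2) U(c=2) N(c=3) T(c=10)]
  20. access Z: HIT, count now 3. Cache: [O(c=1) D(c=1) U(c=2) N(c=3) Z(c=3) T(c=10)]
  21. access X: MISS. Cache: [O(c=1) D(c=1) X(c=1) U(c=2) N(c=3) Z(c=3) T(c=10)]
  22. access Z: HIT, count now 4. Cache: [O(c=1) D(c=1) X(c=1) U(c=2) N(c=3) Z(c=4) T(c=10)]
  23. access Z: HIT, count now 5. Cache: [O(c=1) D(c=1) X(c=1) U(c=2) N(c=3) Z(c=5) T(c=10)]
  24. access U: HIT, count now 3. Cache: [O(c=1) D(c=1) X(c=1) N(c=3) U(c=3) Z(c=5) T(c=10)]
  25. access F: MISS, evict O(c=1). Cache: [D(c=1) X(c=1) F(c=1) N(c=3) U(c=3) Z(c=5) T(c=10)]
  26. access X: HIT, count now 2. Cache: [D(c=1) F(c=1) X(c=2) N(c=3) U(c=3) Z(c=5) T(c=10)]
  27. access Z: HIT, count now 6. Cache: [D(c=1) F(c=1) X(c=2) N(c=3) U(c=3) Z(c=6) T(c=10)]
  28. access Z: HIT, count now 7. Cache: [D(c=1) F(c=1) X(c=2) N(c=3) U(c=3) Z(c=7) T(c=10)]
  29. access Z: HIT, count now 8. Cache: [D(c=1) F(c=1) X(c=2) N(c=3) U(c=3) Z(c=8) T(c=10)]
  30. access T: HIT, count now 11. Cache: [D(c=1) F(c=1) X(c=2) N(c=3) U(c=3) Z(c=8) T(c=11)]
  31. access Z: HIT, count now 9. Cache: [D(c=1) F(c=1) X(c=2) N(c=3) U(c=3) Z(c=9) T(c=11)]
  32. access T: HIT, count now 12. Cache: [D(c=1) F(c=1) X(c=2) N(c=3) U(c=3) Z(c=9) T(c=12)]
  33. access T: HIT, count now 13. Cache: [D(c=1) F(c=1) X(c=2) N(c=3) U(c=3) Z(c=9) T(c=13)]
  34. access D: HIT, count now 2. Cache: [F(c=1) X(c=2) D(c=2) N(c=3) U(c=3) Z(c=9) T(c=13)]
  35. access X: HIT, count now 3. Cache: [F(c=1) D(c=2) N(c=3) U(c=3) X(c=3) Z(c=9) T(c=13)]
  36. access T: HIT, count now 14. Cache: [F(c=1) D(c=2) N(c=3) U(c=3) X(c=3) Z(c=9) T(c=14)]
  37. access N: HIT, count now 4. Cache: [F(c=1) D(c=2) U(c=3) X(c=3) N(c=4) Z(c=9) T(c=14)]
  38. access F: HIT, count now 2. Cache: [D(c=2) F(c=2) U(c=3) X(c=3) N(c=4) Z(c=9) T(c=14)]
  39. access X: HIT, count now 4. Cache: [D(c=2) F(c=2) U(c=3) N(c=4) X(c=4) Z(c=9) T(c=14)]
Total: 31 hits, 8 misses, 1 evictions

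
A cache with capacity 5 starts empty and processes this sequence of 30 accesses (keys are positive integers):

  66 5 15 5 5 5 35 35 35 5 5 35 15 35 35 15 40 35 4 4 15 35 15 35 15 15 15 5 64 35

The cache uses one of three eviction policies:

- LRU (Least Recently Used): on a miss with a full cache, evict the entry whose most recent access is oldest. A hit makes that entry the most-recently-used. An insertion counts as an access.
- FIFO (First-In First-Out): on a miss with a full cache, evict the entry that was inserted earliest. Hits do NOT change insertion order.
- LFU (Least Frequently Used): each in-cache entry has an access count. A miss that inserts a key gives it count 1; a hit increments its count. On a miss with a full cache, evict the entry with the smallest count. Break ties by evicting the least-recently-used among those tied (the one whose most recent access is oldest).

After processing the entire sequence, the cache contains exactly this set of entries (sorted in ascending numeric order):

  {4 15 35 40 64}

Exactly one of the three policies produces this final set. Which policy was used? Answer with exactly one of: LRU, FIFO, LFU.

Simulating under each policy and comparing final sets:
  LRU: final set = {4 5 15 35 64} -> differs
  FIFO: final set = {4 15 35 40 64} -> MATCHES target
  LFU: final set = {4 5 15 35 64} -> differs
Only FIFO produces the target set.

Answer: FIFO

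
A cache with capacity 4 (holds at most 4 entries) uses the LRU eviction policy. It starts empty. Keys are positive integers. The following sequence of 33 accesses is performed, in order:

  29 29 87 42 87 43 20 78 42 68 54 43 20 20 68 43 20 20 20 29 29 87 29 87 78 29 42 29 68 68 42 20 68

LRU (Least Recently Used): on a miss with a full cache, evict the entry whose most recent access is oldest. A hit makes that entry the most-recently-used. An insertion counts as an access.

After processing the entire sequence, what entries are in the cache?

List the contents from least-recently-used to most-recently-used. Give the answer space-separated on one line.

LRU simulation (capacity=4):
  1. access 29: MISS. Cache (LRU->MRU): [29]
  2. access 29: HIT. Cache (LRU->MRU): [29]
  3. access 87: MISS. Cache (LRU->MRU): [29 87]
  4. access 42: MISS. Cache (LRU->MRU): [29 87 42]
  5. access 87: HIT. Cache (LRU->MRU): [29 42 87]
  6. access 43: MISS. Cache (LRU->MRU): [29 42 87 43]
  7. access 20: MISS, evict 29. Cache (LRU->MRU): [42 87 43 20]
  8. access 78: MISS, evict 42. Cache (LRU->MRU): [87 43 20 78]
  9. access 42: MISS, evict 87. Cache (LRU->MRU): [43 20 78 42]
  10. access 68: MISS, evict 43. Cache (LRU->MRU): [20 78 42 68]
  11. access 54: MISS, evict 20. Cache (LRU->MRU): [78 42 68 54]
  12. access 43: MISS, evict 78. Cache (LRU->MRU): [42 68 54 43]
  13. access 20: MISS, evict 42. Cache (LRU->MRU): [68 54 43 20]
  14. access 20: HIT. Cache (LRU->MRU): [68 54 43 20]
  15. access 68: HIT. Cache (LRU->MRU): [54 43 20 68]
  16. access 43: HIT. Cache (LRU->MRU): [54 20 68 43]
  17. access 20: HIT. Cache (LRU->MRU): [54 68 43 20]
  18. access 20: HIT. Cache (LRU->MRU): [54 68 43 20]
  19. access 20: HIT. Cache (LRU->MRU): [54 68 43 20]
  20. access 29: MISS, evict 54. Cache (LRU->MRU): [68 43 20 29]
  21. access 29: HIT. Cache (LRU->MRU): [68 43 20 29]
  22. access 87: MISS, evict 68. Cache (LRU->MRU): [43 20 29 87]
  23. access 29: HIT. Cache (LRU->MRU): [43 20 87 29]
  24. access 87: HIT. Cache (LRU->MRU): [43 20 29 87]
  25. access 78: MISS, evict 43. Cache (LRU->MRU): [20 29 87 78]
  26. access 29: HIT. Cache (LRU->MRU): [20 87 78 29]
  27. access 42: MISS, evict 20. Cache (LRU->MRU): [87 78 29 42]
  28. access 29: HIT. Cache (LRU->MRU): [87 78 42 29]
  29. access 68: MISS, evict 87. Cache (LRU->MRU): [78 42 29 68]
  30. access 68: HIT. Cache (LRU->MRU): [78 42 29 68]
  31. access 42: HIT. Cache (LRU->MRU): [78 29 68 42]
  32. access 20: MISS, evict 78. Cache (LRU->MRU): [29 68 42 20]
  33. access 68: HIT. Cache (LRU->MRU): [29 42 20 68]
Total: 16 hits, 17 misses, 13 evictions

Answer: 29 42 20 68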